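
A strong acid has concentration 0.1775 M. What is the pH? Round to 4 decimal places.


A strong acid dissociates completely, so [H+] equals the given concentration.
pH = -log10([H+]) = -log10(0.1775)
pH = 0.75080164, rounded to 4 dp:

0.7508


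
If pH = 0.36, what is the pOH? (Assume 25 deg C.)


At 25 deg C, pH + pOH = 14.
pOH = 14 - pH = 14 - 0.36
pOH = 13.64:

13.64


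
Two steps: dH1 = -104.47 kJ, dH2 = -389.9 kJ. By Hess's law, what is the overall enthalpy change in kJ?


Hess's law: enthalpy is a state function, so add the step enthalpies.
dH_total = dH1 + dH2 = -104.47 + (-389.9)
dH_total = -494.37 kJ:

-494.37 kJ


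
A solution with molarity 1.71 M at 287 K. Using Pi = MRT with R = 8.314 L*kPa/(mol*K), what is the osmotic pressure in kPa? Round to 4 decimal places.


Osmotic pressure (van't Hoff): Pi = M*R*T.
RT = 8.314 * 287 = 2386.118
Pi = 1.71 * 2386.118
Pi = 4080.26178 kPa, rounded to 4 dp:

4080.2618 kPa


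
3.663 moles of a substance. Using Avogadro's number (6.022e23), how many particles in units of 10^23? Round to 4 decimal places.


N = n * NA, then divide by 1e23 for the requested units.
N / 1e23 = n * 6.022
N / 1e23 = 3.663 * 6.022
N / 1e23 = 22.058586, rounded to 4 dp:

22.0586


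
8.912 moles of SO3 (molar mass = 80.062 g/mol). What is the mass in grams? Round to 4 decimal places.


mass = n * M
mass = 8.912 * 80.062
mass = 713.512544 g, rounded to 4 dp:

713.5125 g


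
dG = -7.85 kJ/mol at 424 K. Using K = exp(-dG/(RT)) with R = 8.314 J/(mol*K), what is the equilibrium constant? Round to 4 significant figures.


dG is in kJ/mol; multiply by 1000 to match R in J/(mol*K).
RT = 8.314 * 424 = 3525.136 J/mol
exponent = -dG*1000 / (RT) = -(-7.85*1000) / 3525.136 = 2.22686444
K = exp(2.22686444)
K = 9.2707515, rounded to 4 significant figures:

9.271


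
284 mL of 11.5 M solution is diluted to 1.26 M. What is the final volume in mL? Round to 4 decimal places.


Dilution: M1*V1 = M2*V2, solve for V2.
V2 = M1*V1 / M2
V2 = 11.5 * 284 / 1.26
V2 = 3266.0 / 1.26
V2 = 2592.06349206 mL, rounded to 4 dp:

2592.0635 mL


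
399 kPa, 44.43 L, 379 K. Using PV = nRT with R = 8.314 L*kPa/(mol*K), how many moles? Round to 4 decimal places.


PV = nRT, solve for n = PV / (RT).
PV = 399 * 44.43 = 17727.57
RT = 8.314 * 379 = 3151.006
n = 17727.57 / 3151.006
n = 5.62600325 mol, rounded to 4 dp:

5.6260 mol


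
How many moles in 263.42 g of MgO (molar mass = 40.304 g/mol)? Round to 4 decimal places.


n = mass / M
n = 263.42 / 40.304
n = 6.53582771 mol, rounded to 4 dp:

6.5358 mol


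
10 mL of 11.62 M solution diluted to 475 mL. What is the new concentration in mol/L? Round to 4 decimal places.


Dilution: M1*V1 = M2*V2, solve for M2.
M2 = M1*V1 / V2
M2 = 11.62 * 10 / 475
M2 = 116.2 / 475
M2 = 0.24463158 mol/L, rounded to 4 dp:

0.2446 mol/L


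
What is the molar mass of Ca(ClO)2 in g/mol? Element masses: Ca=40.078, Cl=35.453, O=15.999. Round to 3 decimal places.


M = sum(count * atomic_mass) over atoms.
M = 1*40.078 + 2*35.453 + 2*15.999
M = 40.078 + 70.906 + 31.998
M = 142.982 g/mol, rounded to 3 dp:

142.982 g/mol


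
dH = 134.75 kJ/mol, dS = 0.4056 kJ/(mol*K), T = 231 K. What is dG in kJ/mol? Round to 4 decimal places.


Gibbs: dG = dH - T*dS (consistent units, dS already in kJ/(mol*K)).
T*dS = 231 * 0.4056 = 93.6936
dG = 134.75 - (93.6936)
dG = 41.0564 kJ/mol, rounded to 4 dp:

41.0564 kJ/mol


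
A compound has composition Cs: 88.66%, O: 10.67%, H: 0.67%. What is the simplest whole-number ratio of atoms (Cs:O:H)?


Assume 100 g of compound, divide each mass% by atomic mass to get moles, then normalize by the smallest to get a raw atom ratio.
Moles per 100 g: Cs: 88.66/132.905 = 0.6671, O: 10.67/15.999 = 0.6669, H: 0.67/1.008 = 0.6647
Raw ratio (divide by min = 0.6647): Cs: 1.004, O: 1.003, H: 1.0
Multiply by 1 to clear fractions: Cs: 1.004 ~= 1, O: 1.003 ~= 1, H: 1.0 ~= 1
Reduce by GCD to get the simplest whole-number ratio:

1:1:1


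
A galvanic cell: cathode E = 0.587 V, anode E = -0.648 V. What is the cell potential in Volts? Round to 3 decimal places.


Standard cell potential: E_cell = E_cathode - E_anode.
E_cell = 0.587 - (-0.648)
E_cell = 1.235 V, rounded to 3 dp:

1.235 V


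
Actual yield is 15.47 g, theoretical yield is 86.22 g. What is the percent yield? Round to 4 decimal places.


% yield = 100 * actual / theoretical
% yield = 100 * 15.47 / 86.22
% yield = 17.94247274 %, rounded to 4 dp:

17.9425 %


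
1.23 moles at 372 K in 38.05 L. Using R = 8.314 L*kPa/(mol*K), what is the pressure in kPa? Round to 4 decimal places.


PV = nRT, solve for P = nRT / V.
nRT = 1.23 * 8.314 * 372 = 3804.1538
P = 3804.1538 / 38.05
P = 99.97776084 kPa, rounded to 4 dp:

99.9778 kPa


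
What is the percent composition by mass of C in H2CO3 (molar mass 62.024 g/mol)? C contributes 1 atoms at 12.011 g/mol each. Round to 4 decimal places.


pct = 100 * (n_elem * M_elem) / M_total
mass_contribution = 1 * 12.011 = 12.011 g/mol
pct = 100 * 12.011 / 62.024
pct = 19.36508448 %, rounded to 4 dp:

19.3651 %


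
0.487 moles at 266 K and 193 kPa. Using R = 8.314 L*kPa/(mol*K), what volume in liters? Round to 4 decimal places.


PV = nRT, solve for V = nRT / P.
nRT = 0.487 * 8.314 * 266 = 1077.0122
V = 1077.0122 / 193
V = 5.58037409 L, rounded to 4 dp:

5.5804 L


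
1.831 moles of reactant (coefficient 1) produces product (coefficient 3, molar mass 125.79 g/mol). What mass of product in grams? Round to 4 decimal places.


Use the coefficient ratio to convert reactant moles to product moles, then multiply by the product's molar mass.
moles_P = moles_R * (coeff_P / coeff_R) = 1.831 * (3/1) = 5.493
mass_P = moles_P * M_P = 5.493 * 125.79
mass_P = 690.96447 g, rounded to 4 dp:

690.9645 g


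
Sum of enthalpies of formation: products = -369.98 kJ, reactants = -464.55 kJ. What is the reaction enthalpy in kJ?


dH_rxn = sum(dH_f products) - sum(dH_f reactants)
dH_rxn = -369.98 - (-464.55)
dH_rxn = 94.57 kJ:

94.57 kJ


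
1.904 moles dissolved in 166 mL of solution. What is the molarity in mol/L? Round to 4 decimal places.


Convert volume to liters: V_L = V_mL / 1000.
V_L = 166 / 1000 = 0.166 L
M = n / V_L = 1.904 / 0.166
M = 11.46987952 mol/L, rounded to 4 dp:

11.4699 mol/L


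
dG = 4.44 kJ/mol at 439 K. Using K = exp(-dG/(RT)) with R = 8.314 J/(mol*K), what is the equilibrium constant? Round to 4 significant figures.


dG is in kJ/mol; multiply by 1000 to match R in J/(mol*K).
RT = 8.314 * 439 = 3649.846 J/mol
exponent = -dG*1000 / (RT) = -(4.44*1000) / 3649.846 = -1.21648968
K = exp(-1.21648968)
K = 0.29626834, rounded to 4 significant figures:

0.2963


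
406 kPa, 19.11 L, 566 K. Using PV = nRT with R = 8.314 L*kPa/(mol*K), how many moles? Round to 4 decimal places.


PV = nRT, solve for n = PV / (RT).
PV = 406 * 19.11 = 7758.66
RT = 8.314 * 566 = 4705.724
n = 7758.66 / 4705.724
n = 1.64877073 mol, rounded to 4 dp:

1.6488 mol


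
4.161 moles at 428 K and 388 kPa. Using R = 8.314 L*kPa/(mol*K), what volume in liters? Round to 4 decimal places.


PV = nRT, solve for V = nRT / P.
nRT = 4.161 * 8.314 * 428 = 14806.4691
V = 14806.4691 / 388
V = 38.16100284 L, rounded to 4 dp:

38.1610 L


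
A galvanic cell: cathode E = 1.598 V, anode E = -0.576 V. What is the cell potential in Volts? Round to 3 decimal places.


Standard cell potential: E_cell = E_cathode - E_anode.
E_cell = 1.598 - (-0.576)
E_cell = 2.174 V, rounded to 3 dp:

2.174 V


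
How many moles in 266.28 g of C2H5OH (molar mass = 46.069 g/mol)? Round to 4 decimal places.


n = mass / M
n = 266.28 / 46.069
n = 5.78002561 mol, rounded to 4 dp:

5.7800 mol


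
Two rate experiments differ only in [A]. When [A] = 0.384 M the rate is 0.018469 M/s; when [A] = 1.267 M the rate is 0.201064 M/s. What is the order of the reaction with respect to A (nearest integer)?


Rate is proportional to [A]^n, so rate2/rate1 = ([A]2/[A]1)^n. Take logs to solve for n.
rate2/rate1 = 0.201064 / 0.018469 = 10.8866
[A]2/[A]1 = 1.267 / 0.384 = 3.2995
n = ln(10.8866) / ln(3.2995) = 2.0
Nearest integer order:

2


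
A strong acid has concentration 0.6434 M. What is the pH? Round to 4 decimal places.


A strong acid dissociates completely, so [H+] equals the given concentration.
pH = -log10([H+]) = -log10(0.6434)
pH = 0.19151894, rounded to 4 dp:

0.1915


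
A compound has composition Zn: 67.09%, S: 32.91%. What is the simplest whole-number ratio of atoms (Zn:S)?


Assume 100 g of compound, divide each mass% by atomic mass to get moles, then normalize by the smallest to get a raw atom ratio.
Moles per 100 g: Zn: 67.09/65.38 = 1.0262, S: 32.91/32.065 = 1.0264
Raw ratio (divide by min = 1.0262): Zn: 1.0, S: 1.0
Multiply by 1 to clear fractions: Zn: 1.0 ~= 1, S: 1.0 ~= 1
Reduce by GCD to get the simplest whole-number ratio:

1:1


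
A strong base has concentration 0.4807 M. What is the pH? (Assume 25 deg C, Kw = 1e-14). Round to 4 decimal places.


A strong base dissociates completely, so [OH-] equals the given concentration.
pOH = -log10([OH-]) = -log10(0.4807) = 0.318126
pH = 14 - pOH = 14 - 0.318126
pH = 13.681874, rounded to 4 dp:

13.6819


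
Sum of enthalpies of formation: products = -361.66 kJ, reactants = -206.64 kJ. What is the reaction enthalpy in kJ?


dH_rxn = sum(dH_f products) - sum(dH_f reactants)
dH_rxn = -361.66 - (-206.64)
dH_rxn = -155.02 kJ:

-155.02 kJ


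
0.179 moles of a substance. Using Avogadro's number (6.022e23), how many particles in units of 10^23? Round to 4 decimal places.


N = n * NA, then divide by 1e23 for the requested units.
N / 1e23 = n * 6.022
N / 1e23 = 0.179 * 6.022
N / 1e23 = 1.077938, rounded to 4 dp:

1.0779


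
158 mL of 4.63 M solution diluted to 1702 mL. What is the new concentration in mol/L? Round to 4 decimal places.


Dilution: M1*V1 = M2*V2, solve for M2.
M2 = M1*V1 / V2
M2 = 4.63 * 158 / 1702
M2 = 731.54 / 1702
M2 = 0.42981199 mol/L, rounded to 4 dp:

0.4298 mol/L


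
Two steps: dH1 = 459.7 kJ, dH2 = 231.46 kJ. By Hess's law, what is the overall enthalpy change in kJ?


Hess's law: enthalpy is a state function, so add the step enthalpies.
dH_total = dH1 + dH2 = 459.7 + (231.46)
dH_total = 691.16 kJ:

691.16 kJ


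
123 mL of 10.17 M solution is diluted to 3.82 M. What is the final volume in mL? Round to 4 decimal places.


Dilution: M1*V1 = M2*V2, solve for V2.
V2 = M1*V1 / M2
V2 = 10.17 * 123 / 3.82
V2 = 1250.91 / 3.82
V2 = 327.46335079 mL, rounded to 4 dp:

327.4634 mL


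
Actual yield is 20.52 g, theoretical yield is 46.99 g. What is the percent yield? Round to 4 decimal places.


% yield = 100 * actual / theoretical
% yield = 100 * 20.52 / 46.99
% yield = 43.66886572 %, rounded to 4 dp:

43.6689 %


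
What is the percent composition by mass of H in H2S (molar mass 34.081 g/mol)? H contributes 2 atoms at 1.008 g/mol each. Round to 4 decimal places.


pct = 100 * (n_elem * M_elem) / M_total
mass_contribution = 2 * 1.008 = 2.016 g/mol
pct = 100 * 2.016 / 34.081
pct = 5.91531939 %, rounded to 4 dp:

5.9153 %


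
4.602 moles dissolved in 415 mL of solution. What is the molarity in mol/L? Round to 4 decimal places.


Convert volume to liters: V_L = V_mL / 1000.
V_L = 415 / 1000 = 0.415 L
M = n / V_L = 4.602 / 0.415
M = 11.08915663 mol/L, rounded to 4 dp:

11.0892 mol/L


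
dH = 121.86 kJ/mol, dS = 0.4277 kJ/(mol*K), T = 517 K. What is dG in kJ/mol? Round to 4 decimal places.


Gibbs: dG = dH - T*dS (consistent units, dS already in kJ/(mol*K)).
T*dS = 517 * 0.4277 = 221.1209
dG = 121.86 - (221.1209)
dG = -99.2609 kJ/mol, rounded to 4 dp:

-99.2609 kJ/mol


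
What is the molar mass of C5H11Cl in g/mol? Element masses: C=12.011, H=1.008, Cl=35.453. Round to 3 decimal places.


M = sum(count * atomic_mass) over atoms.
M = 5*12.011 + 11*1.008 + 1*35.453
M = 60.055 + 11.088 + 35.453
M = 106.596 g/mol, rounded to 3 dp:

106.596 g/mol


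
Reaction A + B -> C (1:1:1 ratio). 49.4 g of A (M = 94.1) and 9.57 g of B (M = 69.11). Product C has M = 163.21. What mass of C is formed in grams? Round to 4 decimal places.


Find moles of each reactant; the smaller value is the limiting reagent in a 1:1:1 reaction, so moles_C equals moles of the limiter.
n_A = mass_A / M_A = 49.4 / 94.1 = 0.524973 mol
n_B = mass_B / M_B = 9.57 / 69.11 = 0.138475 mol
Limiting reagent: B (smaller), n_limiting = 0.138475 mol
mass_C = n_limiting * M_C = 0.138475 * 163.21
mass_C = 22.60050475 g, rounded to 4 dp:

22.6005 g


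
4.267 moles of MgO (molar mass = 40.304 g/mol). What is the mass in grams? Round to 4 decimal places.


mass = n * M
mass = 4.267 * 40.304
mass = 171.977168 g, rounded to 4 dp:

171.9772 g


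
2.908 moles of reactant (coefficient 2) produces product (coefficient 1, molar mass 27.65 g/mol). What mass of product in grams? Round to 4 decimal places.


Use the coefficient ratio to convert reactant moles to product moles, then multiply by the product's molar mass.
moles_P = moles_R * (coeff_P / coeff_R) = 2.908 * (1/2) = 1.454
mass_P = moles_P * M_P = 1.454 * 27.65
mass_P = 40.2031 g, rounded to 4 dp:

40.2031 g


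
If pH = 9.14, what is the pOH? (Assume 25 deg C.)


At 25 deg C, pH + pOH = 14.
pOH = 14 - pH = 14 - 9.14
pOH = 4.86:

4.86


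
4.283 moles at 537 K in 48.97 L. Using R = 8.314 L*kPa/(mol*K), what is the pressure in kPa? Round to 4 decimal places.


PV = nRT, solve for P = nRT / V.
nRT = 4.283 * 8.314 * 537 = 19121.9589
P = 19121.9589 / 48.97
P = 390.48313049 kPa, rounded to 4 dp:

390.4831 kPa


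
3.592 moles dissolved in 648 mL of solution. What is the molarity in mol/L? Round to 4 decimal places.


Convert volume to liters: V_L = V_mL / 1000.
V_L = 648 / 1000 = 0.648 L
M = n / V_L = 3.592 / 0.648
M = 5.54320988 mol/L, rounded to 4 dp:

5.5432 mol/L


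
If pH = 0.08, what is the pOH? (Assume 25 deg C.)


At 25 deg C, pH + pOH = 14.
pOH = 14 - pH = 14 - 0.08
pOH = 13.92:

13.92


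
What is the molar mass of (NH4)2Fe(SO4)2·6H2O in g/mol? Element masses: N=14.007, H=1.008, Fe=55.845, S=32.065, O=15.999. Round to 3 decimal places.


M = sum(count * atomic_mass) over atoms.
M = 2*14.007 + 20*1.008 + 1*55.845 + 2*32.065 + 14*15.999
M = 28.014 + 20.16 + 55.845 + 64.13 + 223.986
M = 392.135 g/mol, rounded to 3 dp:

392.135 g/mol


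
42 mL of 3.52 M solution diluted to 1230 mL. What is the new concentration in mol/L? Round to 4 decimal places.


Dilution: M1*V1 = M2*V2, solve for M2.
M2 = M1*V1 / V2
M2 = 3.52 * 42 / 1230
M2 = 147.84 / 1230
M2 = 0.12019512 mol/L, rounded to 4 dp:

0.1202 mol/L


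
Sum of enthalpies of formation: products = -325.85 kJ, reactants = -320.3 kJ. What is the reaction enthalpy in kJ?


dH_rxn = sum(dH_f products) - sum(dH_f reactants)
dH_rxn = -325.85 - (-320.3)
dH_rxn = -5.55 kJ:

-5.55 kJ


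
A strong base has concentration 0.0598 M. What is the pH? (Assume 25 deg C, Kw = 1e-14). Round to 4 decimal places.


A strong base dissociates completely, so [OH-] equals the given concentration.
pOH = -log10([OH-]) = -log10(0.0598) = 1.223299
pH = 14 - pOH = 14 - 1.223299
pH = 12.776701, rounded to 4 dp:

12.7767


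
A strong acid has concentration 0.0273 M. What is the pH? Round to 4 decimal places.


A strong acid dissociates completely, so [H+] equals the given concentration.
pH = -log10([H+]) = -log10(0.0273)
pH = 1.56383735, rounded to 4 dp:

1.5638


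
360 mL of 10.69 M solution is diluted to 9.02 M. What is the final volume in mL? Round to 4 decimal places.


Dilution: M1*V1 = M2*V2, solve for V2.
V2 = M1*V1 / M2
V2 = 10.69 * 360 / 9.02
V2 = 3848.4 / 9.02
V2 = 426.6518847 mL, rounded to 4 dp:

426.6519 mL


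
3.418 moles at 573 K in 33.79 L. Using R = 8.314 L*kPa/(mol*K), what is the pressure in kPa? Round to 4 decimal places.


PV = nRT, solve for P = nRT / V.
nRT = 3.418 * 8.314 * 573 = 16283.0854
P = 16283.0854 / 33.79
P = 481.89065996 kPa, rounded to 4 dp:

481.8907 kPa


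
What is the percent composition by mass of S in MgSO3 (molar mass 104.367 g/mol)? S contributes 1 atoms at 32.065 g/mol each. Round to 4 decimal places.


pct = 100 * (n_elem * M_elem) / M_total
mass_contribution = 1 * 32.065 = 32.065 g/mol
pct = 100 * 32.065 / 104.367
pct = 30.72331292 %, rounded to 4 dp:

30.7233 %


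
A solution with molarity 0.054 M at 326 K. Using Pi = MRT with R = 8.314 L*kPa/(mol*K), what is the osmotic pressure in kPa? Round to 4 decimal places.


Osmotic pressure (van't Hoff): Pi = M*R*T.
RT = 8.314 * 326 = 2710.364
Pi = 0.054 * 2710.364
Pi = 146.359656 kPa, rounded to 4 dp:

146.3597 kPa


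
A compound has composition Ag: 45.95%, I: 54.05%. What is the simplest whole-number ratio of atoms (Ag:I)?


Assume 100 g of compound, divide each mass% by atomic mass to get moles, then normalize by the smallest to get a raw atom ratio.
Moles per 100 g: Ag: 45.95/107.868 = 0.426, I: 54.05/126.904 = 0.4259
Raw ratio (divide by min = 0.4259): Ag: 1.0, I: 1.0
Multiply by 1 to clear fractions: Ag: 1.0 ~= 1, I: 1.0 ~= 1
Reduce by GCD to get the simplest whole-number ratio:

1:1


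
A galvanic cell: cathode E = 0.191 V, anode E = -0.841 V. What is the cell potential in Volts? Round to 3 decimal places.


Standard cell potential: E_cell = E_cathode - E_anode.
E_cell = 0.191 - (-0.841)
E_cell = 1.032 V, rounded to 3 dp:

1.032 V


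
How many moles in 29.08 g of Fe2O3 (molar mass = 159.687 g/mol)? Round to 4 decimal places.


n = mass / M
n = 29.08 / 159.687
n = 0.18210625 mol, rounded to 4 dp:

0.1821 mol


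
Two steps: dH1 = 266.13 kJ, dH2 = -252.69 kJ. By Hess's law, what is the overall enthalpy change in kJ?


Hess's law: enthalpy is a state function, so add the step enthalpies.
dH_total = dH1 + dH2 = 266.13 + (-252.69)
dH_total = 13.44 kJ:

13.44 kJ


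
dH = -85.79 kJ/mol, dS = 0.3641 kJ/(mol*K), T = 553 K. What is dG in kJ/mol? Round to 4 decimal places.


Gibbs: dG = dH - T*dS (consistent units, dS already in kJ/(mol*K)).
T*dS = 553 * 0.3641 = 201.3473
dG = -85.79 - (201.3473)
dG = -287.1373 kJ/mol, rounded to 4 dp:

-287.1373 kJ/mol


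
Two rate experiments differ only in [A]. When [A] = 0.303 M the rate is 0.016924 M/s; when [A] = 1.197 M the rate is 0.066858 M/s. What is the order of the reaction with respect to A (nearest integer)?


Rate is proportional to [A]^n, so rate2/rate1 = ([A]2/[A]1)^n. Take logs to solve for n.
rate2/rate1 = 0.066858 / 0.016924 = 3.9505
[A]2/[A]1 = 1.197 / 0.303 = 3.9505
n = ln(3.9505) / ln(3.9505) = 1.0
Nearest integer order:

1


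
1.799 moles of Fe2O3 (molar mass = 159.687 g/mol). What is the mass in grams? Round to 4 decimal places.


mass = n * M
mass = 1.799 * 159.687
mass = 287.276913 g, rounded to 4 dp:

287.2769 g


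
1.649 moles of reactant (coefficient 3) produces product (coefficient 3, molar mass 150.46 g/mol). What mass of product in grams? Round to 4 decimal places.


Use the coefficient ratio to convert reactant moles to product moles, then multiply by the product's molar mass.
moles_P = moles_R * (coeff_P / coeff_R) = 1.649 * (3/3) = 1.649
mass_P = moles_P * M_P = 1.649 * 150.46
mass_P = 248.10854 g, rounded to 4 dp:

248.1085 g


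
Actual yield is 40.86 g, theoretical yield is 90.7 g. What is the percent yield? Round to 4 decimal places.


% yield = 100 * actual / theoretical
% yield = 100 * 40.86 / 90.7
% yield = 45.04961411 %, rounded to 4 dp:

45.0496 %


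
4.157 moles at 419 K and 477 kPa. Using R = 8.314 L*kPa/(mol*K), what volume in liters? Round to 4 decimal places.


PV = nRT, solve for V = nRT / P.
nRT = 4.157 * 8.314 * 419 = 14481.1839
V = 14481.1839 / 477
V = 30.3588761 L, rounded to 4 dp:

30.3589 L


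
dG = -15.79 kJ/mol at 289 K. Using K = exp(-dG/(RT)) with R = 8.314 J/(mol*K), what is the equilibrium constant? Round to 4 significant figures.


dG is in kJ/mol; multiply by 1000 to match R in J/(mol*K).
RT = 8.314 * 289 = 2402.746 J/mol
exponent = -dG*1000 / (RT) = -(-15.79*1000) / 2402.746 = 6.57164761
K = exp(6.57164761)
K = 714.54617, rounded to 4 significant figures:

714.5


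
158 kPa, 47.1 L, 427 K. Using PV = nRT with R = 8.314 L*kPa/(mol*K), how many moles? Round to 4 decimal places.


PV = nRT, solve for n = PV / (RT).
PV = 158 * 47.1 = 7441.8
RT = 8.314 * 427 = 3550.078
n = 7441.8 / 3550.078
n = 2.09623563 mol, rounded to 4 dp:

2.0962 mol


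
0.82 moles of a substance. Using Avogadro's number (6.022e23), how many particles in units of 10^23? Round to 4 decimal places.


N = n * NA, then divide by 1e23 for the requested units.
N / 1e23 = n * 6.022
N / 1e23 = 0.82 * 6.022
N / 1e23 = 4.93804, rounded to 4 dp:

4.9380


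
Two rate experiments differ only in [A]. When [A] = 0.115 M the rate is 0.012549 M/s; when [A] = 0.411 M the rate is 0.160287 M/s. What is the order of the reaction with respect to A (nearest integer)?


Rate is proportional to [A]^n, so rate2/rate1 = ([A]2/[A]1)^n. Take logs to solve for n.
rate2/rate1 = 0.160287 / 0.012549 = 12.7729
[A]2/[A]1 = 0.411 / 0.115 = 3.5739
n = ln(12.7729) / ln(3.5739) = 2.0
Nearest integer order:

2


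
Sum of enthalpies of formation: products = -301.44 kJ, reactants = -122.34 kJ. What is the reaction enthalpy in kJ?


dH_rxn = sum(dH_f products) - sum(dH_f reactants)
dH_rxn = -301.44 - (-122.34)
dH_rxn = -179.1 kJ:

-179.10 kJ


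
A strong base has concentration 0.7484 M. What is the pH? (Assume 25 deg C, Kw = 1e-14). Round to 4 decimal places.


A strong base dissociates completely, so [OH-] equals the given concentration.
pOH = -log10([OH-]) = -log10(0.7484) = 0.125866
pH = 14 - pOH = 14 - 0.125866
pH = 13.874134, rounded to 4 dp:

13.8741


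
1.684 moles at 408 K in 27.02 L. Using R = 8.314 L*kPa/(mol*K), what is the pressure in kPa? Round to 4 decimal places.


PV = nRT, solve for P = nRT / V.
nRT = 1.684 * 8.314 * 408 = 5712.3166
P = 5712.3166 / 27.02
P = 211.41068098 kPa, rounded to 4 dp:

211.4107 kPa


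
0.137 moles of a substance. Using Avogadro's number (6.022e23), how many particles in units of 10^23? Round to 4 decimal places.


N = n * NA, then divide by 1e23 for the requested units.
N / 1e23 = n * 6.022
N / 1e23 = 0.137 * 6.022
N / 1e23 = 0.825014, rounded to 4 dp:

0.8250


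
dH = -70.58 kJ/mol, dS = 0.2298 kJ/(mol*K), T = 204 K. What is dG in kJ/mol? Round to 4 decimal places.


Gibbs: dG = dH - T*dS (consistent units, dS already in kJ/(mol*K)).
T*dS = 204 * 0.2298 = 46.8792
dG = -70.58 - (46.8792)
dG = -117.4592 kJ/mol, rounded to 4 dp:

-117.4592 kJ/mol


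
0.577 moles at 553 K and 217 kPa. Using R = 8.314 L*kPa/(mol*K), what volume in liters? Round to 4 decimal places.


PV = nRT, solve for V = nRT / P.
nRT = 0.577 * 8.314 * 553 = 2652.8394
V = 2652.8394 / 217
V = 12.22506636 L, rounded to 4 dp:

12.2251 L


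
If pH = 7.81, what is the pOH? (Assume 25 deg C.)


At 25 deg C, pH + pOH = 14.
pOH = 14 - pH = 14 - 7.81
pOH = 6.19:

6.19


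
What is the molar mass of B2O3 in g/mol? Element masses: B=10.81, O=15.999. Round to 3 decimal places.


M = sum(count * atomic_mass) over atoms.
M = 2*10.81 + 3*15.999
M = 21.62 + 47.997
M = 69.617 g/mol, rounded to 3 dp:

69.617 g/mol


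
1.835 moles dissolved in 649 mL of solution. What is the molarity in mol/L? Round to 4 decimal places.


Convert volume to liters: V_L = V_mL / 1000.
V_L = 649 / 1000 = 0.649 L
M = n / V_L = 1.835 / 0.649
M = 2.82742681 mol/L, rounded to 4 dp:

2.8274 mol/L


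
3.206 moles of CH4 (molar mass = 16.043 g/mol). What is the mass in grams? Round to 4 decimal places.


mass = n * M
mass = 3.206 * 16.043
mass = 51.433858 g, rounded to 4 dp:

51.4339 g


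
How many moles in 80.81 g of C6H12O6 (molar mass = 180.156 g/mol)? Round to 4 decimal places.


n = mass / M
n = 80.81 / 180.156
n = 0.4485557 mol, rounded to 4 dp:

0.4486 mol


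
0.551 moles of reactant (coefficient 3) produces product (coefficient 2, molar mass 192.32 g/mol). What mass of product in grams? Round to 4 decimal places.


Use the coefficient ratio to convert reactant moles to product moles, then multiply by the product's molar mass.
moles_P = moles_R * (coeff_P / coeff_R) = 0.551 * (2/3) = 0.367333
mass_P = moles_P * M_P = 0.367333 * 192.32
mass_P = 70.64548256 g, rounded to 4 dp:

70.6455 g


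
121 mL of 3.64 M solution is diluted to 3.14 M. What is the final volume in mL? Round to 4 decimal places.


Dilution: M1*V1 = M2*V2, solve for V2.
V2 = M1*V1 / M2
V2 = 3.64 * 121 / 3.14
V2 = 440.44 / 3.14
V2 = 140.26751592 mL, rounded to 4 dp:

140.2675 mL


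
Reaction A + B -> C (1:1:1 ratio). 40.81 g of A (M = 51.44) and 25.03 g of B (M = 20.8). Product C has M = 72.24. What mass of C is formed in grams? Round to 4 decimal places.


Find moles of each reactant; the smaller value is the limiting reagent in a 1:1:1 reaction, so moles_C equals moles of the limiter.
n_A = mass_A / M_A = 40.81 / 51.44 = 0.793351 mol
n_B = mass_B / M_B = 25.03 / 20.8 = 1.203365 mol
Limiting reagent: A (smaller), n_limiting = 0.793351 mol
mass_C = n_limiting * M_C = 0.793351 * 72.24
mass_C = 57.31167624 g, rounded to 4 dp:

57.3117 g


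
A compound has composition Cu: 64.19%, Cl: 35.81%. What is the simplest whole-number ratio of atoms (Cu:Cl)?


Assume 100 g of compound, divide each mass% by atomic mass to get moles, then normalize by the smallest to get a raw atom ratio.
Moles per 100 g: Cu: 64.19/63.546 = 1.0101, Cl: 35.81/35.453 = 1.0101
Raw ratio (divide by min = 1.0101): Cu: 1.0, Cl: 1.0
Multiply by 1 to clear fractions: Cu: 1.0 ~= 1, Cl: 1.0 ~= 1
Reduce by GCD to get the simplest whole-number ratio:

1:1


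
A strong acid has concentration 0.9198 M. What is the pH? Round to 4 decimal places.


A strong acid dissociates completely, so [H+] equals the given concentration.
pH = -log10([H+]) = -log10(0.9198)
pH = 0.03630659, rounded to 4 dp:

0.0363


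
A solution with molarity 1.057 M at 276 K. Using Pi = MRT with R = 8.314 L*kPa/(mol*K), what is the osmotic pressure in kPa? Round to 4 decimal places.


Osmotic pressure (van't Hoff): Pi = M*R*T.
RT = 8.314 * 276 = 2294.664
Pi = 1.057 * 2294.664
Pi = 2425.459848 kPa, rounded to 4 dp:

2425.4598 kPa


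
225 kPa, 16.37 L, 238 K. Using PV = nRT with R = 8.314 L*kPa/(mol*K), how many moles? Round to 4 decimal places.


PV = nRT, solve for n = PV / (RT).
PV = 225 * 16.37 = 3683.25
RT = 8.314 * 238 = 1978.732
n = 3683.25 / 1978.732
n = 1.86141933 mol, rounded to 4 dp:

1.8614 mol


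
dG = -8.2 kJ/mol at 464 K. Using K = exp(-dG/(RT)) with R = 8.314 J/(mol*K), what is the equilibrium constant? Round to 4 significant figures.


dG is in kJ/mol; multiply by 1000 to match R in J/(mol*K).
RT = 8.314 * 464 = 3857.696 J/mol
exponent = -dG*1000 / (RT) = -(-8.2*1000) / 3857.696 = 2.1256211
K = exp(2.1256211)
K = 8.3780995, rounded to 4 significant figures:

8.378


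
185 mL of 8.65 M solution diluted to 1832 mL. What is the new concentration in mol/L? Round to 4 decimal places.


Dilution: M1*V1 = M2*V2, solve for M2.
M2 = M1*V1 / V2
M2 = 8.65 * 185 / 1832
M2 = 1600.25 / 1832
M2 = 0.87349891 mol/L, rounded to 4 dp:

0.8735 mol/L


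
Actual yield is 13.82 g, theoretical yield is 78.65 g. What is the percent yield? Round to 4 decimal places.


% yield = 100 * actual / theoretical
% yield = 100 * 13.82 / 78.65
% yield = 17.57151939 %, rounded to 4 dp:

17.5715 %


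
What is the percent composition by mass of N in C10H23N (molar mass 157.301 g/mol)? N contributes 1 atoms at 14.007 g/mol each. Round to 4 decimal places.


pct = 100 * (n_elem * M_elem) / M_total
mass_contribution = 1 * 14.007 = 14.007 g/mol
pct = 100 * 14.007 / 157.301
pct = 8.9045842 %, rounded to 4 dp:

8.9046 %


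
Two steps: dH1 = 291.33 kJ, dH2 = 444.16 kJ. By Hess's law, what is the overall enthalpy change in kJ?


Hess's law: enthalpy is a state function, so add the step enthalpies.
dH_total = dH1 + dH2 = 291.33 + (444.16)
dH_total = 735.49 kJ:

735.49 kJ


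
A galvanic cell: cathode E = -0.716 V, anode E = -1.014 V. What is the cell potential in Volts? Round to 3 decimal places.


Standard cell potential: E_cell = E_cathode - E_anode.
E_cell = -0.716 - (-1.014)
E_cell = 0.298 V, rounded to 3 dp:

0.298 V


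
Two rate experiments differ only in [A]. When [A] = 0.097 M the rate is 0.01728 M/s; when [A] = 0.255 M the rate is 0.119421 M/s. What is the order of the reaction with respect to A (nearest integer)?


Rate is proportional to [A]^n, so rate2/rate1 = ([A]2/[A]1)^n. Take logs to solve for n.
rate2/rate1 = 0.119421 / 0.01728 = 6.9109
[A]2/[A]1 = 0.255 / 0.097 = 2.6289
n = ln(6.9109) / ln(2.6289) = 2.0
Nearest integer order:

2


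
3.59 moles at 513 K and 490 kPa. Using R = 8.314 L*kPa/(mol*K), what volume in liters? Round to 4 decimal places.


PV = nRT, solve for V = nRT / P.
nRT = 3.59 * 8.314 * 513 = 15311.6444
V = 15311.6444 / 490
V = 31.24825388 L, rounded to 4 dp:

31.2483 L


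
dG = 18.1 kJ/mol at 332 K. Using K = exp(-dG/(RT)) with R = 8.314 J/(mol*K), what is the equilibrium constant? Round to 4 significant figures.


dG is in kJ/mol; multiply by 1000 to match R in J/(mol*K).
RT = 8.314 * 332 = 2760.248 J/mol
exponent = -dG*1000 / (RT) = -(18.1*1000) / 2760.248 = -6.5573818
K = exp(-6.5573818)
K = 0.0014195976, rounded to 4 significant figures:

0.001420


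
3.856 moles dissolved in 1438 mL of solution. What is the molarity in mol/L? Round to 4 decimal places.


Convert volume to liters: V_L = V_mL / 1000.
V_L = 1438 / 1000 = 1.438 L
M = n / V_L = 3.856 / 1.438
M = 2.68150209 mol/L, rounded to 4 dp:

2.6815 mol/L


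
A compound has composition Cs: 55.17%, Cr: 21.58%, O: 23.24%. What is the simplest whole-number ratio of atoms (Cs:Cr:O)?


Assume 100 g of compound, divide each mass% by atomic mass to get moles, then normalize by the smallest to get a raw atom ratio.
Moles per 100 g: Cs: 55.17/132.905 = 0.4151, Cr: 21.58/51.996 = 0.415, O: 23.24/15.999 = 1.4526
Raw ratio (divide by min = 0.415): Cs: 1.0, Cr: 1.0, O: 3.5
Multiply by 2 to clear fractions: Cs: 2.0 ~= 2, Cr: 2.0 ~= 2, O: 7.0 ~= 7
Reduce by GCD to get the simplest whole-number ratio:

2:2:7


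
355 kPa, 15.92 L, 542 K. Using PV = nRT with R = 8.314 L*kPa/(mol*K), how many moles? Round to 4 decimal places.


PV = nRT, solve for n = PV / (RT).
PV = 355 * 15.92 = 5651.6
RT = 8.314 * 542 = 4506.188
n = 5651.6 / 4506.188
n = 1.25418647 mol, rounded to 4 dp:

1.2542 mol


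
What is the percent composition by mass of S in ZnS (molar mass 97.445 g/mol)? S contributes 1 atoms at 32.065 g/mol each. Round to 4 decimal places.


pct = 100 * (n_elem * M_elem) / M_total
mass_contribution = 1 * 32.065 = 32.065 g/mol
pct = 100 * 32.065 / 97.445
pct = 32.9057417 %, rounded to 4 dp:

32.9057 %


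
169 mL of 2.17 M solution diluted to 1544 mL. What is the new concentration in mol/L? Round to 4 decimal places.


Dilution: M1*V1 = M2*V2, solve for M2.
M2 = M1*V1 / V2
M2 = 2.17 * 169 / 1544
M2 = 366.73 / 1544
M2 = 0.23751943 mol/L, rounded to 4 dp:

0.2375 mol/L


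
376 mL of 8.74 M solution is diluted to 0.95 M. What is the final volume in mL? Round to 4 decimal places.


Dilution: M1*V1 = M2*V2, solve for V2.
V2 = M1*V1 / M2
V2 = 8.74 * 376 / 0.95
V2 = 3286.24 / 0.95
V2 = 3459.2 mL, rounded to 4 dp:

3459.2000 mL


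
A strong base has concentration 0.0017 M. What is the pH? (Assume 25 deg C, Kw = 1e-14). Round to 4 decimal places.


A strong base dissociates completely, so [OH-] equals the given concentration.
pOH = -log10([OH-]) = -log10(0.0017) = 2.769551
pH = 14 - pOH = 14 - 2.769551
pH = 11.230449, rounded to 4 dp:

11.2304


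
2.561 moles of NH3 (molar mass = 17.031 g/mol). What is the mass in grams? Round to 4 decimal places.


mass = n * M
mass = 2.561 * 17.031
mass = 43.616391 g, rounded to 4 dp:

43.6164 g


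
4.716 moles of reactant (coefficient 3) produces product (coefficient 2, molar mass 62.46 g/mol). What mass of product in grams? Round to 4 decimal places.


Use the coefficient ratio to convert reactant moles to product moles, then multiply by the product's molar mass.
moles_P = moles_R * (coeff_P / coeff_R) = 4.716 * (2/3) = 3.144
mass_P = moles_P * M_P = 3.144 * 62.46
mass_P = 196.37424 g, rounded to 4 dp:

196.3742 g


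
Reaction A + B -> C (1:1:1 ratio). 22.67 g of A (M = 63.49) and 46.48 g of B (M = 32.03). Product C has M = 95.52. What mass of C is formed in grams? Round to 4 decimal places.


Find moles of each reactant; the smaller value is the limiting reagent in a 1:1:1 reaction, so moles_C equals moles of the limiter.
n_A = mass_A / M_A = 22.67 / 63.49 = 0.357064 mol
n_B = mass_B / M_B = 46.48 / 32.03 = 1.45114 mol
Limiting reagent: A (smaller), n_limiting = 0.357064 mol
mass_C = n_limiting * M_C = 0.357064 * 95.52
mass_C = 34.10675328 g, rounded to 4 dp:

34.1068 g


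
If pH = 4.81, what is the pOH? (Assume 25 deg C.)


At 25 deg C, pH + pOH = 14.
pOH = 14 - pH = 14 - 4.81
pOH = 9.19:

9.19


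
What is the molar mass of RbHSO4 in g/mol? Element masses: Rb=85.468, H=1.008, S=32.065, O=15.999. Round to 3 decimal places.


M = sum(count * atomic_mass) over atoms.
M = 1*85.468 + 1*1.008 + 1*32.065 + 4*15.999
M = 85.468 + 1.008 + 32.065 + 63.996
M = 182.537 g/mol, rounded to 3 dp:

182.537 g/mol


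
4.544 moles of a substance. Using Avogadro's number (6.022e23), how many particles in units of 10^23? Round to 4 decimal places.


N = n * NA, then divide by 1e23 for the requested units.
N / 1e23 = n * 6.022
N / 1e23 = 4.544 * 6.022
N / 1e23 = 27.363968, rounded to 4 dp:

27.3640


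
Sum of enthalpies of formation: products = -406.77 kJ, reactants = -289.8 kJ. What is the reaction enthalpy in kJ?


dH_rxn = sum(dH_f products) - sum(dH_f reactants)
dH_rxn = -406.77 - (-289.8)
dH_rxn = -116.97 kJ:

-116.97 kJ


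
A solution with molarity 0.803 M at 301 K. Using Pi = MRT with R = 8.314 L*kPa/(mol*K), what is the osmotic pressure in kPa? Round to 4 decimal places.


Osmotic pressure (van't Hoff): Pi = M*R*T.
RT = 8.314 * 301 = 2502.514
Pi = 0.803 * 2502.514
Pi = 2009.518742 kPa, rounded to 4 dp:

2009.5187 kPa


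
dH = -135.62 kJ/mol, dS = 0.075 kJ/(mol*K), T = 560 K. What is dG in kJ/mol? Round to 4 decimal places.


Gibbs: dG = dH - T*dS (consistent units, dS already in kJ/(mol*K)).
T*dS = 560 * 0.075 = 42.0
dG = -135.62 - (42.0)
dG = -177.62 kJ/mol, rounded to 4 dp:

-177.6200 kJ/mol


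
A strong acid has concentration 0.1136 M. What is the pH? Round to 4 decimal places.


A strong acid dissociates completely, so [H+] equals the given concentration.
pH = -log10([H+]) = -log10(0.1136)
pH = 0.94462167, rounded to 4 dp:

0.9446


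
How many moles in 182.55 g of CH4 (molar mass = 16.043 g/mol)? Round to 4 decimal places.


n = mass / M
n = 182.55 / 16.043
n = 11.37879449 mol, rounded to 4 dp:

11.3788 mol


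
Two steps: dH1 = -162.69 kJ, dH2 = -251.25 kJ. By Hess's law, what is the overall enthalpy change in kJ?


Hess's law: enthalpy is a state function, so add the step enthalpies.
dH_total = dH1 + dH2 = -162.69 + (-251.25)
dH_total = -413.94 kJ:

-413.94 kJ


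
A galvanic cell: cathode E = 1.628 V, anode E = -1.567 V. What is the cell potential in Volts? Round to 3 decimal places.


Standard cell potential: E_cell = E_cathode - E_anode.
E_cell = 1.628 - (-1.567)
E_cell = 3.195 V, rounded to 3 dp:

3.195 V


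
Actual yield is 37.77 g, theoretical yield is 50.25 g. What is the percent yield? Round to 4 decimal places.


% yield = 100 * actual / theoretical
% yield = 100 * 37.77 / 50.25
% yield = 75.1641791 %, rounded to 4 dp:

75.1642 %


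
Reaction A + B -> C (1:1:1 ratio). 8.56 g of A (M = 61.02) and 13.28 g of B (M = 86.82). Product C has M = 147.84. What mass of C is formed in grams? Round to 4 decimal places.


Find moles of each reactant; the smaller value is the limiting reagent in a 1:1:1 reaction, so moles_C equals moles of the limiter.
n_A = mass_A / M_A = 8.56 / 61.02 = 0.140282 mol
n_B = mass_B / M_B = 13.28 / 86.82 = 0.15296 mol
Limiting reagent: A (smaller), n_limiting = 0.140282 mol
mass_C = n_limiting * M_C = 0.140282 * 147.84
mass_C = 20.73929088 g, rounded to 4 dp:

20.7393 g


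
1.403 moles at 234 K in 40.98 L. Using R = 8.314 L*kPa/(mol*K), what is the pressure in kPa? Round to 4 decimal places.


PV = nRT, solve for P = nRT / V.
nRT = 1.403 * 8.314 * 234 = 2729.5028
P = 2729.5028 / 40.98
P = 66.60572962 kPa, rounded to 4 dp:

66.6057 kPa


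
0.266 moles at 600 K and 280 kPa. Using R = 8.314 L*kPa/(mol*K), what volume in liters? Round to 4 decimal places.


PV = nRT, solve for V = nRT / P.
nRT = 0.266 * 8.314 * 600 = 1326.9144
V = 1326.9144 / 280
V = 4.73898 L, rounded to 4 dp:

4.7390 L


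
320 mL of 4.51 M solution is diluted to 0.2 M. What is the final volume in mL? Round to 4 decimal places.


Dilution: M1*V1 = M2*V2, solve for V2.
V2 = M1*V1 / M2
V2 = 4.51 * 320 / 0.2
V2 = 1443.2 / 0.2
V2 = 7216.0 mL, rounded to 4 dp:

7216.0000 mL


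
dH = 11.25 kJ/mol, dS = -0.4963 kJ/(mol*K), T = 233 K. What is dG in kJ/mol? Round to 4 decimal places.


Gibbs: dG = dH - T*dS (consistent units, dS already in kJ/(mol*K)).
T*dS = 233 * -0.4963 = -115.6379
dG = 11.25 - (-115.6379)
dG = 126.8879 kJ/mol, rounded to 4 dp:

126.8879 kJ/mol


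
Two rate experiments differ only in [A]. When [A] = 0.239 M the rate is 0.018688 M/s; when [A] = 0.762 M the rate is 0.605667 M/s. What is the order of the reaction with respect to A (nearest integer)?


Rate is proportional to [A]^n, so rate2/rate1 = ([A]2/[A]1)^n. Take logs to solve for n.
rate2/rate1 = 0.605667 / 0.018688 = 32.4094
[A]2/[A]1 = 0.762 / 0.239 = 3.1883
n = ln(32.4094) / ln(3.1883) = 3.0
Nearest integer order:

3


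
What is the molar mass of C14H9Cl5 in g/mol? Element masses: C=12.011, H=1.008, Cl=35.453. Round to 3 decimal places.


M = sum(count * atomic_mass) over atoms.
M = 14*12.011 + 9*1.008 + 5*35.453
M = 168.154 + 9.072 + 177.265
M = 354.491 g/mol, rounded to 3 dp:

354.491 g/mol


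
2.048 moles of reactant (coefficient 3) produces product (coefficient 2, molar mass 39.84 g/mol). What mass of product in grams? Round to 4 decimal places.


Use the coefficient ratio to convert reactant moles to product moles, then multiply by the product's molar mass.
moles_P = moles_R * (coeff_P / coeff_R) = 2.048 * (2/3) = 1.365333
mass_P = moles_P * M_P = 1.365333 * 39.84
mass_P = 54.39486672 g, rounded to 4 dp:

54.3949 g


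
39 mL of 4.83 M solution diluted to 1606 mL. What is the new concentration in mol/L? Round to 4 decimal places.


Dilution: M1*V1 = M2*V2, solve for M2.
M2 = M1*V1 / V2
M2 = 4.83 * 39 / 1606
M2 = 188.37 / 1606
M2 = 0.11729141 mol/L, rounded to 4 dp:

0.1173 mol/L


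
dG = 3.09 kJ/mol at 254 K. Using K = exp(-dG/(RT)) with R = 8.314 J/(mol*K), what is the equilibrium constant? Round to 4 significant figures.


dG is in kJ/mol; multiply by 1000 to match R in J/(mol*K).
RT = 8.314 * 254 = 2111.756 J/mol
exponent = -dG*1000 / (RT) = -(3.09*1000) / 2111.756 = -1.46323723
K = exp(-1.46323723)
K = 0.23148569, rounded to 4 significant figures:

0.2315


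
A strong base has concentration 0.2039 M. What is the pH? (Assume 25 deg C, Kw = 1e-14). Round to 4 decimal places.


A strong base dissociates completely, so [OH-] equals the given concentration.
pOH = -log10([OH-]) = -log10(0.2039) = 0.690583
pH = 14 - pOH = 14 - 0.690583
pH = 13.309417, rounded to 4 dp:

13.3094


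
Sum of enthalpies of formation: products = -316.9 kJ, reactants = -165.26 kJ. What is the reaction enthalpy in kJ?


dH_rxn = sum(dH_f products) - sum(dH_f reactants)
dH_rxn = -316.9 - (-165.26)
dH_rxn = -151.64 kJ:

-151.64 kJ


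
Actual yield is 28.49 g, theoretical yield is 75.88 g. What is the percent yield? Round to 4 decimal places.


% yield = 100 * actual / theoretical
% yield = 100 * 28.49 / 75.88
% yield = 37.54612546 %, rounded to 4 dp:

37.5461 %


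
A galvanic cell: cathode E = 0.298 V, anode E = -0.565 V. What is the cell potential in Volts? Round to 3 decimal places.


Standard cell potential: E_cell = E_cathode - E_anode.
E_cell = 0.298 - (-0.565)
E_cell = 0.863 V, rounded to 3 dp:

0.863 V
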